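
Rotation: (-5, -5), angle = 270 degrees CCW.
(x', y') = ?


cos(270) = 0, sin(270) = -1
x' = -5*0 + 5*(-1) = -5
y' = -5*(-1) - 5*0 = 5

(-5, 5)


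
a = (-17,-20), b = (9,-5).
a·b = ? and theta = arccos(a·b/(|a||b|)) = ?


a·b = -17*9 - 20*(-5) = -153 + 100 = -53
|a| = sqrt(289+400) = 26.2488
|b| = sqrt(81+25) = 10.2956
cos(theta) = -53/(sqrt(689)*sqrt(106)) = -53/sqrt(73034) = -0.196116
theta = arccos(-53/sqrt(73034)) = 101.3099 degrees

a·b = -53, theta = 101.3099 deg


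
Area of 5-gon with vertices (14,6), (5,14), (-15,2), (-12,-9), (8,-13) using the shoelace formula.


sum(xi*y_{i+1}) = 14*14 + 5*2 - 15*(-9) - 12*(-13) + 8*6 = 545
sum(yi*x_{i+1}) = 6*5 + 14*(-15) + 2*(-12) - 9*8 - 13*14 = -458
Area = |545 + 458|/2 = 1003/2 = 501.5000

501.5000 sq units


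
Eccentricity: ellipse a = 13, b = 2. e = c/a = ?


c = sqrt(169-4) = sqrt(165) = 12.8452
e = c/a = sqrt(165)/13 = 0.9881

e = 0.9881


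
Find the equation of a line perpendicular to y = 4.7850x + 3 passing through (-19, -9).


Perpendicular slope = -1/m1 = -1/4.7850 = -0.2090
b2 = y0 - m2*x0 = -9 - 19/4.7850 = -9 - 3.9707 = -12.9707

y = -0.2090x - 12.9707


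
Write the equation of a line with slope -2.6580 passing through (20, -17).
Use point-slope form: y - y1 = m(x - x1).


y + 17 = -2.6580(x - 20)
y = -2.6580x - 17 + 2.6580*20
y = -2.6580x + 36.1600

y = -2.6580x + 36.1600


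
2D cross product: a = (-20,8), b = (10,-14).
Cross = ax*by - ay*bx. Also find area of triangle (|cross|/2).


cross = -20*(-14) - 8*10 = 280 - 80 = 200
Triangle area = |200|/2 = 200/2 = 100.0000

cross = 200, triangle area = 100.0000


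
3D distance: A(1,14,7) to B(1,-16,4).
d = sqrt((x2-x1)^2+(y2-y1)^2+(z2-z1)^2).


dx=0, dy=-30, dz=-3
d = sqrt(0+900+9) = sqrt(909) = 30.1496

30.1496


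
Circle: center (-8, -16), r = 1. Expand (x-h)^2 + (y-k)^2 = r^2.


(x+ 8)^2 + (y+ 16)^2 = 1^2
D = -2h = 16, E = -2k = 32
F = h^2+k^2-r^2 = 64+256-1 = 319

x^2 + y^2 + 16x + 32y + 319 = 0


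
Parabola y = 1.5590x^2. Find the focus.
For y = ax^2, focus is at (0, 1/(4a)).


a = 1.5590
4a = 6.2360
focus = (0, 1/6.2360) = (0, 0.1604)

Focus = (0, 0.1604)


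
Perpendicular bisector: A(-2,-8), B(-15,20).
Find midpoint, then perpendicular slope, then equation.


Midpoint = (-8.5, 6)
Slope of AB = dy/dx = 28/(-13) = -2.1538
Perp slope = -dx/dy = 13/28 = 0.4643
b = My - (perp slope)*Mx = 6 + (-13*(-8.5))/28 = 6 + 3.9464 = 9.9464

y = 0.4643x + 9.9464


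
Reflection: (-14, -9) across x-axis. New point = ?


Reflection rule for x-axis: (x, -y)
(-14, -9) -> (-14, 9)

(-14, 9)


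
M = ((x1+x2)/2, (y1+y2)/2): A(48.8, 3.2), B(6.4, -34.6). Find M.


Mx = (48.8 + 6.4)/2 = 55.2/2 = 27.6000
My = (3.2 - 34.6)/2 = -31.4/2 = -15.7000

(27.6000, -15.7000)


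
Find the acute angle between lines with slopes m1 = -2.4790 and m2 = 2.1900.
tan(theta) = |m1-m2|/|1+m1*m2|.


m1-m2 = -4.669
1+m1*m2 = -4.42901
tan(theta) = |-4.669/(-4.42901)| = 1.054186
theta = arctan(|-4.669/(-4.42901)|) = 46.5110 degrees (acute angle)

46.5110 degrees


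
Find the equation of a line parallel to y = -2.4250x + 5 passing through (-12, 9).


Parallel lines have equal slopes.
m2 = -2.4250
b2 = 9 + 2.4250*(-12) = -20.1000

y = -2.4250x - 20.1000


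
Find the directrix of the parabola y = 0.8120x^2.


a = 0.8120
1/(4a) = 0.3079
directrix: y = -0.3079 = -0.3079

y = -0.3079


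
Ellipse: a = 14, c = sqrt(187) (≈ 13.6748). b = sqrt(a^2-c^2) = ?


b^2 = 14^2 - (sqrt(187))^2 = 196 - 187 = 9
b = sqrt(9) = 3

b = 3


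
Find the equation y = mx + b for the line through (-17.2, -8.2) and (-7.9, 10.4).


m = (18.6)/(9.3) = 2.0000
b = y1 - m*x1 = -8.2 - (18.6*(-17.2))/(9.3) = -8.2 + 34.4000 = 26.2000

y = 2.0000x + 26.2000


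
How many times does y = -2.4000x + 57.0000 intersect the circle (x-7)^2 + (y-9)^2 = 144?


Substitute y = -2.4000x + 57.0000: (x-7)^2 + (-2.4000x+57.0000-9)^2 = 144
Expand to Ax^2 + Bx + C = 0, where b-k = 48
A = 1+m^2 = 6.76
B = 2(m(b-k) - h) = 2(-2.4000*48 - 7) = -244.4
C = h^2 + (b-k)^2 - r^2 = 49 + 2304 - 144 = 2209
disc = B^2-4AC = 59731.3600 - 59731.3600 = 0
disc = 0

1 intersection point (tangent)


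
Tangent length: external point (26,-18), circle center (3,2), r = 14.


d = sqrt((26-3)^2 + (-18-2)^2) = sqrt(529+400) = 30.4795
L = sqrt(929.0000 - 196) = sqrt(733.0000) = 27.0740

27.0740


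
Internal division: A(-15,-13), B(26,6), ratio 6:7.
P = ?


Px = (6*26 + 7*(-15))/13 = 51/13 = 3.9231
Py = (6*6 + 7*(-13))/13 = -55/13 = -4.2308

P = (3.9231, -4.2308)


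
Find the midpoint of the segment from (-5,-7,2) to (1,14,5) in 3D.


Mx = (-5+1)/2 = -2.0000
My = (-7+14)/2 = 3.5000
Mz = (2+5)/2 = 3.5000

M = (-2.0000, 3.5000, 3.5000)


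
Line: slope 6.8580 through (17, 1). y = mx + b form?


y - 1 = 6.8580(x - 17)
y = 6.8580x + 1 - 6.8580*17
y = 6.8580x - 115.5860

y = 6.8580x - 115.5860


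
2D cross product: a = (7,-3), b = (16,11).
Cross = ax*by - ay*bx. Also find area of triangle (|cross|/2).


cross = 7*11 + 3*16 = 77 + 48 = 125
Triangle area = |125|/2 = 125/2 = 62.5000

cross = 125, triangle area = 62.5000


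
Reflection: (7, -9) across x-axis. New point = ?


Reflection rule for x-axis: (x, -y)
(7, -9) -> (7, 9)

(7, 9)


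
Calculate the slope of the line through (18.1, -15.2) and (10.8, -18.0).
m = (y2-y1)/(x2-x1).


dy = -18.0 + 15.2 = -2.8
dx = 10.8 - 18.1 = -7.3
m = -2.8/(-7.3) = 0.3836

m = 0.3836


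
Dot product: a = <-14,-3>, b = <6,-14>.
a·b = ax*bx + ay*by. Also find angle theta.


a·b = -14*6 - 3*(-14) = -84 + 42 = -42
|a| = sqrt(196+9) = 14.3178
|b| = sqrt(36+196) = 15.2315
cos(theta) = -42/(sqrt(205)*sqrt(232)) = -42/sqrt(47560) = -0.192588
theta = arccos(-42/sqrt(47560)) = 101.1038 degrees

a·b = -42, theta = 101.1038 deg


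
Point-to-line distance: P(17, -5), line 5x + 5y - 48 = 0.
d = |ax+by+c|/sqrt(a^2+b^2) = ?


|5*17 + 5*(-5) - 48| = |12| = 12
sqrt(25 + 25) = sqrt(50) = 7.0711
d = 12/sqrt(50) = 1.6971

1.6971


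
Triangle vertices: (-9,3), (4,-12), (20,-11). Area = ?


-9*(-12+ 11) = 9
4*(-11-3) = -56
20*(3+ 12) = 300
sum = 253
Area = |253|/2 = 126.5000

126.5000 sq units


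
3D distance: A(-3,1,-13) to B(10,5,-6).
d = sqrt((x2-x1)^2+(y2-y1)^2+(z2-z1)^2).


dx=13, dy=4, dz=7
d = sqrt(169+16+49) = sqrt(234) = 15.2971

15.2971


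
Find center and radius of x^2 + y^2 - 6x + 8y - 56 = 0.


h = -D/2 = 6/2 = 3
k = -E/2 = -8/2 = -4
r^2 = h^2 + k^2 - F = 9 + 16 + 56 = 81
r = 9

Center (3, -4), radius = 9


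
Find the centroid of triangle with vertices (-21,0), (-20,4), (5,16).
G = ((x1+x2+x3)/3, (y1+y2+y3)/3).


Gx = (-21- 20+5)/3 = -36/3 = -12.0000
Gy = (0+4+16)/3 = 20/3 = 6.6667

G = (-12.0000, 6.6667)


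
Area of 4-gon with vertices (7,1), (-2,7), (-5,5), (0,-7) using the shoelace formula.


sum(xi*y_{i+1}) = 7*7 - 2*5 - 5*(-7) + 0*1 = 74
sum(yi*x_{i+1}) = 1*(-2) + 7*(-5) + 5*0 - 7*7 = -86
Area = |74 + 86|/2 = 160/2 = 80.0000

80.0000 sq units


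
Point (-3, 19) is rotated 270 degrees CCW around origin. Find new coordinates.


cos(270) = 0, sin(270) = -1
x' = -3*0 - 19*(-1) = 19
y' = -3*(-1) + 19*0 = 3

(19, 3)


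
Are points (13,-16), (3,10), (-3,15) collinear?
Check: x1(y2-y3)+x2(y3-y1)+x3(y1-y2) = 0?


13*(10-15) + 3*(15+ 16) - 3*(-16-10)
= -65 + 93 + 78 = 106

No, not collinear (determinant = 106)


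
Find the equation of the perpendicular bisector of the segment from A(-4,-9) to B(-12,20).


Midpoint = (-8, 5.5)
Slope of AB = dy/dx = 29/(-8) = -3.6250
Perp slope = -dx/dy = 8/29 = 0.2759
b = My - (perp slope)*Mx = 5.5 + (-8*(-8))/29 = 5.5 + 2.2069 = 7.7069

y = 0.2759x + 7.7069


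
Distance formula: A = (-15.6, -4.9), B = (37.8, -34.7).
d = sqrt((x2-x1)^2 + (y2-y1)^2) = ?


dx = 37.8 + 15.6 = 53.4
dy = -34.7 + 4.9 = -29.8
d = sqrt(2851.56 + 888.04) = sqrt(3739.6) = 61.1523

61.1523


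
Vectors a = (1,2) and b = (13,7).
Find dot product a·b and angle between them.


a·b = 1*13 + 2*7 = 13 + 14 = 27
|a| = sqrt(1+4) = 2.2361
|b| = sqrt(169+49) = 14.7648
cos(theta) = 27/(sqrt(5)*sqrt(218)) = 27/sqrt(1090) = 0.817806
theta = arccos(27/sqrt(1090)) = 35.1342 degrees

a·b = 27, theta = 35.1342 deg


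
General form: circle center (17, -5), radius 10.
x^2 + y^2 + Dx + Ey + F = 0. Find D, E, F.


(x-17)^2 + (y+ 5)^2 = 10^2
D = -2h = -34, E = -2k = 10
F = h^2+k^2-r^2 = 289+25-100 = 214

D = -34, E = 10, F = 214


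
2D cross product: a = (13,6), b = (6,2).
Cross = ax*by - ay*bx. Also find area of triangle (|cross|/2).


cross = 13*2 - 6*6 = 26 - 36 = -10
Triangle area = |-10|/2 = 10/2 = 5.0000

cross = -10, triangle area = 5.0000


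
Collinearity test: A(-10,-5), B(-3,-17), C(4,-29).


-10*(-17+ 29) - 3*(-29+ 5) + 4*(-5+ 17)
= -120 + 72 + 48 = 0

Yes, collinear (determinant = 0)


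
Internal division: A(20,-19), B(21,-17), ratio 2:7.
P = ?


Px = (2*21 + 7*20)/9 = 182/9 = 20.2222
Py = (2*(-17) + 7*(-19))/9 = -167/9 = -18.5556

P = (20.2222, -18.5556)


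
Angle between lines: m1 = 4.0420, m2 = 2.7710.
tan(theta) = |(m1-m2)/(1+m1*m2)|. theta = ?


m1-m2 = 1.271
1+m1*m2 = 12.200382
tan(theta) = |1.271/12.200382| = 0.104177
theta = arctan(|1.271/12.200382|) = 5.9475 degrees (acute angle)

5.9475 degrees


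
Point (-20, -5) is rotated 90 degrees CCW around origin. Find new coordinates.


cos(90) = 0, sin(90) = 1
x' = -20*0 + 5*1 = 5
y' = -20*1 - 5*0 = -20

(5, -20)


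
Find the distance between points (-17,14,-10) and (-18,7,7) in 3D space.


dx=-1, dy=-7, dz=17
d = sqrt(1+49+289) = sqrt(339) = 18.4120

18.4120


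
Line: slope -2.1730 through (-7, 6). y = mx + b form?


y - 6 = -2.1730(x + 7)
y = -2.1730x + 6 + 2.1730*(-7)
y = -2.1730x - 9.2110

y = -2.1730x - 9.2110


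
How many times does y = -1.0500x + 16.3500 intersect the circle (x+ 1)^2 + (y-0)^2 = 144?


Substitute y = -1.0500x + 16.3500: (x+ 1)^2 + (-1.0500x+16.3500-0)^2 = 144
Expand to Ax^2 + Bx + C = 0, where b-k = 16.35
A = 1+m^2 = 2.1025
B = 2(m(b-k) - h) = 2(-1.0500*16.35 + 1) = -32.335
C = h^2 + (b-k)^2 - r^2 = 1 + 267.3225 - 144 = 124.3225
disc = B^2-4AC = 1045.5522 - 1045.5522 = 0
disc = 0

1 intersection point (tangent)


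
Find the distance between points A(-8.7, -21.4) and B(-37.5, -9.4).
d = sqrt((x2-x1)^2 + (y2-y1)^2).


dx = -37.5 + 8.7 = -28.8
dy = -9.4 + 21.4 = 12
d = sqrt(829.44 + 144) = sqrt(973.44) = 31.2000

31.2000


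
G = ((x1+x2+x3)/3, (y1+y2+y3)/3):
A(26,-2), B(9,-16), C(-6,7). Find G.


Gx = (26+9- 6)/3 = 29/3 = 9.6667
Gy = (-2- 16+7)/3 = -11/3 = -3.6667

G = (9.6667, -3.6667)


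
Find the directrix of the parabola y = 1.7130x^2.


a = 1.7130
1/(4a) = 0.1459
directrix: y = -0.1459 = -0.1459

y = -0.1459


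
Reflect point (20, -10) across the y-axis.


Reflection rule for y-axis: (-x, y)
(20, -10) -> (-20, -10)

(-20, -10)


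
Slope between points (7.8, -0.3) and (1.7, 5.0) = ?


dy = 5.0 + 0.3 = 5.3
dx = 1.7 - 7.8 = -6.1
m = 5.3/(-6.1) = -0.8689

m = -0.8689


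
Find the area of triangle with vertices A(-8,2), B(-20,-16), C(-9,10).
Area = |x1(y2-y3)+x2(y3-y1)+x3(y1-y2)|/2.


-8*(-16-10) = 208
-20*(10-2) = -160
-9*(2+ 16) = -162
sum = -114
Area = |-114|/2 = 57.0000

57.0000 sq units


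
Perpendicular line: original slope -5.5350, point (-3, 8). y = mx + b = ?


Perpendicular slope = -1/m1 = -1/(-5.5350) = 0.1807
b2 = y0 - m2*x0 = 8 - 3/(-5.5350) = 8 + 0.5420 = 8.5420

y = 0.1807x + 8.5420


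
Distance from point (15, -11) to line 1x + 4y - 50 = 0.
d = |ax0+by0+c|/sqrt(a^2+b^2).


|1*15 + 4*(-11) - 50| = |-79| = 79
sqrt(1 + 16) = sqrt(17) = 4.1231
d = 79/sqrt(17) = 19.1603

19.1603


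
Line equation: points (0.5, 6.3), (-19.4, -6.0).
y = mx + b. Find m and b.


m = (-12.3)/(-19.9) = 0.6181
b = y1 - m*x1 = 6.3 - (-12.3*0.5)/(-19.9) = 6.3 - 0.3090 = 5.9910

y = 0.6181x + 5.9910


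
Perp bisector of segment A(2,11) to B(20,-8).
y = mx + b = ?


Midpoint = (11, 1.5)
Slope of AB = dy/dx = -19/18 = -1.0556
Perp slope = -dx/dy = 18/19 = 0.9474
b = My - (perp slope)*Mx = 1.5 + (18*11)/(-19) = 1.5 - 10.4211 = -8.9211

y = 0.9474x - 8.9211


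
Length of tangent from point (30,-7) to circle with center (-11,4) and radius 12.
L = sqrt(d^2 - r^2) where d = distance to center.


d = sqrt((30+ 11)^2 + (-7-4)^2) = sqrt(1681+121) = 42.4500
L = sqrt(1802.0000 - 144) = sqrt(1658.0000) = 40.7185

40.7185


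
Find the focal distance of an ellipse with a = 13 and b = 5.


c^2 = 13^2 - 5^2 = 169 - 25 = 144
c = sqrt(144) = 12.0000

c = 12.0000


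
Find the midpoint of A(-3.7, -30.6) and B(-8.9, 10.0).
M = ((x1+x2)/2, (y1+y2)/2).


Mx = (-3.7 - 8.9)/2 = -12.6/2 = -6.3000
My = (-30.6 + 10.0)/2 = -20.6/2 = -10.3000

(-6.3000, -10.3000)


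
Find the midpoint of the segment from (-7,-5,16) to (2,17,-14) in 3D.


Mx = (-7+2)/2 = -2.5000
My = (-5+17)/2 = 6.0000
Mz = (16- 14)/2 = 1.0000

M = (-2.5000, 6.0000, 1.0000)


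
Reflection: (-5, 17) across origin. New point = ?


Reflection rule for origin: (-x, -y)
(-5, 17) -> (5, -17)

(5, -17)


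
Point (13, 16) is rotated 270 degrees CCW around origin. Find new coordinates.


cos(270) = 0, sin(270) = -1
x' = 13*0 - 16*(-1) = 16
y' = 13*(-1) + 16*0 = -13

(16, -13)


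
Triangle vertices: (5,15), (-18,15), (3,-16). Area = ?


5*(15+ 16) = 155
-18*(-16-15) = 558
3*(15-15) = 0
sum = 713
Area = |713|/2 = 356.5000

356.5000 sq units


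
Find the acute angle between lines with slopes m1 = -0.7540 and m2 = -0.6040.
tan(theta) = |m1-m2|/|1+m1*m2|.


m1-m2 = -0.15
1+m1*m2 = 1.455416
tan(theta) = |-0.15/1.455416| = 0.103063
theta = arctan(|-0.15/1.455416|) = 5.8843 degrees (acute angle)

5.8843 degrees


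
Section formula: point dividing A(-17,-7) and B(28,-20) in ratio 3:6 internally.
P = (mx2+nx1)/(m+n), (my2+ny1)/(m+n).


Px = (3*28 + 6*(-17))/9 = -18/9 = -2.0000
Py = (3*(-20) + 6*(-7))/9 = -102/9 = -11.3333

P = (-2.0000, -11.3333)


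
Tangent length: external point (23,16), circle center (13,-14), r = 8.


d = sqrt((23-13)^2 + (16+ 14)^2) = sqrt(100+900) = 31.6228
L = sqrt(1000.0000 - 64) = sqrt(936.0000) = 30.5941

30.5941


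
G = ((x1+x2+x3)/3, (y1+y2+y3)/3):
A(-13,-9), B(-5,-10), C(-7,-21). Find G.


Gx = (-13- 5- 7)/3 = -25/3 = -8.3333
Gy = (-9- 10- 21)/3 = -40/3 = -13.3333

G = (-8.3333, -13.3333)


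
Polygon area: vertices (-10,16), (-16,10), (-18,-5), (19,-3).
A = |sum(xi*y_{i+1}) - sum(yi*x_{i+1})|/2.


sum(xi*y_{i+1}) = -10*10 - 16*(-5) - 18*(-3) + 19*16 = 338
sum(yi*x_{i+1}) = 16*(-16) + 10*(-18) - 5*19 - 3*(-10) = -501
Area = |338 + 501|/2 = 839/2 = 419.5000

419.5000 sq units


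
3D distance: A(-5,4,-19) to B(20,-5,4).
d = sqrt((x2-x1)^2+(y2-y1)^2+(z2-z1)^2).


dx=25, dy=-9, dz=23
d = sqrt(625+81+529) = sqrt(1235) = 35.1426

35.1426


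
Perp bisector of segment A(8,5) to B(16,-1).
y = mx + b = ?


Midpoint = (12, 2)
Slope of AB = dy/dx = -6/8 = -0.7500
Perp slope = -dx/dy = 8/6 = 1.3333
b = My - (perp slope)*Mx = 2 + (8*12)/(-6) = 2 - 16.0000 = -14.0000

y = 1.3333x - 14.0000


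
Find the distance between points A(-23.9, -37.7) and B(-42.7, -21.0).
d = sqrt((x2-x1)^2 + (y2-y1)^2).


dx = -42.7 + 23.9 = -18.8
dy = -21.0 + 37.7 = 16.7
d = sqrt(353.44 + 278.89) = sqrt(632.33) = 25.1462

25.1462


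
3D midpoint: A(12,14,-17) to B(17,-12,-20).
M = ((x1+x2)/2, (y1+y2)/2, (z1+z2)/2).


Mx = (12+17)/2 = 14.5000
My = (14- 12)/2 = 1.0000
Mz = (-17- 20)/2 = -18.5000

M = (14.5000, 1.0000, -18.5000)


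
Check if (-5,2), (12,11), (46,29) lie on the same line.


-5*(11-29) + 12*(29-2) + 46*(2-11)
= 90 + 324 - 414 = 0

Yes, collinear (determinant = 0)


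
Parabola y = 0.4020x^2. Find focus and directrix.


a = 0.4020
1/(4a) = 0.6219
Focus = (0, 0.6219)
Directrix: y = -0.6219

Focus = (0, 0.6219), Directrix: y = -0.6219


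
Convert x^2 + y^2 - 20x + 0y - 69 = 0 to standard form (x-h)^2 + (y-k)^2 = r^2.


h = -D/2 = 20/2 = 10
k = -E/2 = 0/2 = 0
r^2 = h^2 + k^2 - F = 100 + 0 + 69 = 169
r = 13

Center (10, 0), radius = 13


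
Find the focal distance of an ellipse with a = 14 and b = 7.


c^2 = 14^2 - 7^2 = 196 - 49 = 147
c = sqrt(147) = 12.1244

c = 12.1244


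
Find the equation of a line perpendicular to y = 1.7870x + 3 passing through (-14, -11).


Perpendicular slope = -1/m1 = -1/1.7870 = -0.5596
b2 = y0 - m2*x0 = -11 - 14/1.7870 = -11 - 7.8344 = -18.8344

y = -0.5596x - 18.8344


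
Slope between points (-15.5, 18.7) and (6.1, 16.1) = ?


dy = 16.1 - 18.7 = -2.6
dx = 6.1 + 15.5 = 21.6
m = -2.6/21.6 = -0.1204

m = -0.1204


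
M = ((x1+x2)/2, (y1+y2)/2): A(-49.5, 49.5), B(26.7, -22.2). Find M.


Mx = (-49.5 + 26.7)/2 = -22.8/2 = -11.4000
My = (49.5 - 22.2)/2 = 27.3/2 = 13.6500

(-11.4000, 13.6500)


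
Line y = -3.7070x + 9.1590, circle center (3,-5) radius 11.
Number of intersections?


Substitute y = -3.7070x + 9.1590: (x-3)^2 + (-3.7070x+9.1590+ 5)^2 = 121
Expand to Ax^2 + Bx + C = 0, where b-k = 14.159
A = 1+m^2 = 14.741849
B = 2(m(b-k) - h) = 2(-3.7070*14.159 - 3) = -110.974826
C = h^2 + (b-k)^2 - r^2 = 9 + 200.477281 - 121 = 88.477281
disc = B^2-4AC = 12315.4120 - 5217.2749 = 7098.1371
disc > 0

2 intersection points


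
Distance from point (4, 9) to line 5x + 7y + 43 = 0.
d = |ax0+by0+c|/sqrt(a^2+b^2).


|5*4 + 7*9 + 43| = |126| = 126
sqrt(25 + 49) = sqrt(74) = 8.6023
d = 126/sqrt(74) = 14.6472

14.6472


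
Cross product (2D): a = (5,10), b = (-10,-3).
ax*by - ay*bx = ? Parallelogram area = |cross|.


cross = 5*(-3) - 10*(-10) = -15 + 100 = 85
Parallelogram area = |85| = 85

cross = 85, parallelogram area = 85


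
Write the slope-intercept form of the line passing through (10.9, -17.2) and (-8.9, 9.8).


m = (27.0)/(-19.8) = -1.3636
b = y1 - m*x1 = -17.2 - (27.0*10.9)/(-19.8) = -17.2 + 14.8636 = -2.3364

y = -1.3636x - 2.3364


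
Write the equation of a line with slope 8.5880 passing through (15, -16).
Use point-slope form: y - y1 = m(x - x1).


y + 16 = 8.5880(x - 15)
y = 8.5880x - 16 - 8.5880*15
y = 8.5880x - 144.8200

y = 8.5880x - 144.8200


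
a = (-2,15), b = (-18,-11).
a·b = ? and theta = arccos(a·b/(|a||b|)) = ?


a·b = -2*(-18) + 15*(-11) = 36 - 165 = -129
|a| = sqrt(4+225) = 15.1327
|b| = sqrt(324+121) = 21.0950
cos(theta) = -129/(sqrt(229)*sqrt(445)) = -129/sqrt(101905) = -0.404103
theta = arccos(-129/sqrt(101905)) = 113.8349 degrees

a·b = -129, theta = 113.8349 deg


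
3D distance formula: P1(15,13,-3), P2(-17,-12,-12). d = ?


dx=-32, dy=-25, dz=-9
d = sqrt(1024+625+81) = sqrt(1730) = 41.5933

41.5933


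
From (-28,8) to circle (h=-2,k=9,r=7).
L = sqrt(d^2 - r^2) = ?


d = sqrt((-28+ 2)^2 + (8-9)^2) = sqrt(676+1) = 26.0192
L = sqrt(677.0000 - 49) = sqrt(628.0000) = 25.0599

25.0599


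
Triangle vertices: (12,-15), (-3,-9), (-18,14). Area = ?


12*(-9-14) = -276
-3*(14+ 15) = -87
-18*(-15+ 9) = 108
sum = -255
Area = |-255|/2 = 127.5000

127.5000 sq units


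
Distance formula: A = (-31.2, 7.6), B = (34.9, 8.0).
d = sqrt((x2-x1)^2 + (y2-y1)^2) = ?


dx = 34.9 + 31.2 = 66.1
dy = 8.0 - 7.6 = 0.4
d = sqrt(4369.21 + 0.16) = sqrt(4369.37) = 66.1012

66.1012


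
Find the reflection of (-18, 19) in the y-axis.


Reflection rule for y-axis: (-x, y)
(-18, 19) -> (18, 19)

(18, 19)


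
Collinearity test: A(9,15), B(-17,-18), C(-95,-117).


9*(-18+ 117) - 17*(-117-15) - 95*(15+ 18)
= 891 + 2244 - 3135 = 0

Yes, collinear (determinant = 0)


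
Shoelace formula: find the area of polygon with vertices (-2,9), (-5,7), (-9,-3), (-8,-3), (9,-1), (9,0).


sum(xi*y_{i+1}) = -2*7 - 5*(-3) - 9*(-3) - 8*(-1) + 9*0 + 9*9 = 117
sum(yi*x_{i+1}) = 9*(-5) + 7*(-9) - 3*(-8) - 3*9 - 1*9 + 0*(-2) = -120
Area = |117 + 120|/2 = 237/2 = 118.5000

118.5000 sq units


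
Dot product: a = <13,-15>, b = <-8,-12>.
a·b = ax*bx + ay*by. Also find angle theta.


a·b = 13*(-8) - 15*(-12) = -104 + 180 = 76
|a| = sqrt(169+225) = 19.8494
|b| = sqrt(64+144) = 14.4222
cos(theta) = 76/(sqrt(394)*sqrt(208)) = 76/sqrt(81952) = 0.265481
theta = arccos(76/sqrt(81952)) = 74.6045 degrees

a·b = 76, theta = 74.6045 deg


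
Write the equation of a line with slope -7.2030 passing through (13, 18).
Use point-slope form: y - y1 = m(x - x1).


y - 18 = -7.2030(x - 13)
y = -7.2030x + 18 + 7.2030*13
y = -7.2030x + 111.6390

y = -7.2030x + 111.6390


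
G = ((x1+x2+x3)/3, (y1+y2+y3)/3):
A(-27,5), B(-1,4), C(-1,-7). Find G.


Gx = (-27- 1- 1)/3 = -29/3 = -9.6667
Gy = (5+4- 7)/3 = 2/3 = 0.6667

G = (-9.6667, 0.6667)


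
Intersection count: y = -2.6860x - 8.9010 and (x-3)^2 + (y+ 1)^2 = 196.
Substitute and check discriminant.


Substitute y = -2.6860x - 8.9010: (x-3)^2 + (-2.6860x- 8.9010+ 1)^2 = 196
Expand to Ax^2 + Bx + C = 0, where b-k = -7.901
A = 1+m^2 = 8.214596
B = 2(m(b-k) - h) = 2(-2.6860*(-7.901) - 3) = 36.444172
C = h^2 + (b-k)^2 - r^2 = 9 + 62.425801 - 196 = -124.574199
disc = B^2-4AC = 1328.1777 + 4093.3069 = 5421.4846
disc > 0

2 intersection points


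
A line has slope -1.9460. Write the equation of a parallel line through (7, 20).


Parallel lines have equal slopes.
m2 = -1.9460
b2 = 20 + 1.9460*7 = 33.6220

y = -1.9460x + 33.6220


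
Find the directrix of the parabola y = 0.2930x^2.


a = 0.2930
1/(4a) = 0.8532
directrix: y = -0.8532 = -0.8532

y = -0.8532


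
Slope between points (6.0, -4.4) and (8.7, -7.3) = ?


dy = -7.3 + 4.4 = -2.9
dx = 8.7 - 6.0 = 2.7
m = -2.9/2.7 = -1.0741

m = -1.0741


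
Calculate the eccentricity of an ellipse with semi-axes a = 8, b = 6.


c = sqrt(64-36) = sqrt(28) = 5.2915
e = c/a = sqrt(28)/8 = 0.6614

e = 0.6614


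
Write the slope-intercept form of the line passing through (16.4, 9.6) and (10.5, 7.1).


m = (-2.5)/(-5.9) = 0.4237
b = y1 - m*x1 = 9.6 - (-2.5*16.4)/(-5.9) = 9.6 - 6.9492 = 2.6508

y = 0.4237x + 2.6508


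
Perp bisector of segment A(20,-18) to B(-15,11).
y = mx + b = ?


Midpoint = (2.5, -3.5)
Slope of AB = dy/dx = 29/(-35) = -0.8286
Perp slope = -dx/dy = 35/29 = 1.2069
b = My - (perp slope)*Mx = -3.5 + (-35*2.5)/29 = -3.5 - 3.0172 = -6.5172

y = 1.2069x - 6.5172


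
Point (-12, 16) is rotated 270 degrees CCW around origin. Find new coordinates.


cos(270) = 0, sin(270) = -1
x' = -12*0 - 16*(-1) = 16
y' = -12*(-1) + 16*0 = 12

(16, 12)


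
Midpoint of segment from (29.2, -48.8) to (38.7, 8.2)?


Mx = (29.2 + 38.7)/2 = 67.9/2 = 33.9500
My = (-48.8 + 8.2)/2 = -40.6/2 = -20.3000

(33.9500, -20.3000)


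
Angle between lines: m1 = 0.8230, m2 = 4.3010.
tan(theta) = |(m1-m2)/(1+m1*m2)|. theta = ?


m1-m2 = -3.478
1+m1*m2 = 4.539723
tan(theta) = |-3.478/4.539723| = 0.766126
theta = arctan(|-3.478/4.539723|) = 37.4567 degrees (acute angle)

37.4567 degrees


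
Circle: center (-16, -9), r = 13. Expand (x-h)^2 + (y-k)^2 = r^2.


(x+ 16)^2 + (y+ 9)^2 = 13^2
D = -2h = 32, E = -2k = 18
F = h^2+k^2-r^2 = 256+81-169 = 168

x^2 + y^2 + 32x + 18y + 168 = 0


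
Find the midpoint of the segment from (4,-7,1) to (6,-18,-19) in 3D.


Mx = (4+6)/2 = 5.0000
My = (-7- 18)/2 = -12.5000
Mz = (1- 19)/2 = -9.0000

M = (5.0000, -12.5000, -9.0000)


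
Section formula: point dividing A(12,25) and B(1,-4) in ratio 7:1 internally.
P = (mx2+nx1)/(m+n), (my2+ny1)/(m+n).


Px = (7*1 + 1*12)/8 = 19/8 = 2.3750
Py = (7*(-4) + 1*25)/8 = -3/8 = -0.3750

P = (2.3750, -0.3750)


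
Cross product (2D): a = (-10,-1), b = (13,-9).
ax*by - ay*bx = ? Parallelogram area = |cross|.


cross = -10*(-9) + 1*13 = 90 + 13 = 103
Parallelogram area = |103| = 103

cross = 103, parallelogram area = 103


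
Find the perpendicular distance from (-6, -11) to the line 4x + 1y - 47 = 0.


|4*(-6) + 1*(-11) - 47| = |-82| = 82
sqrt(16 + 1) = sqrt(17) = 4.1231
d = 82/sqrt(17) = 19.8879

19.8879


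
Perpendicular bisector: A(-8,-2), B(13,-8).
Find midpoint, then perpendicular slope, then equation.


Midpoint = (2.5, -5)
Slope of AB = dy/dx = -6/21 = -0.2857
Perp slope = -dx/dy = 21/6 = 3.5000
b = My - (perp slope)*Mx = -5 + (21*2.5)/(-6) = -5 - 8.7500 = -13.7500

y = 3.5000x - 13.7500


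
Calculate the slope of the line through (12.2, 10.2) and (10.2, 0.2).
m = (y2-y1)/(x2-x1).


dy = 0.2 - 10.2 = -10.0
dx = 10.2 - 12.2 = -2.0
m = -10.0/(-2.0) = 5.0000

m = 5.0000


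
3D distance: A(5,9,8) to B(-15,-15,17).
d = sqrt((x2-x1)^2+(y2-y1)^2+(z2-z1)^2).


dx=-20, dy=-24, dz=9
d = sqrt(400+576+81) = sqrt(1057) = 32.5115

32.5115


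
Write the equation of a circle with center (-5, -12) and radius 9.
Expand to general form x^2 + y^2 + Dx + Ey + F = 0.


(x+ 5)^2 + (y+ 12)^2 = 9^2
D = -2h = 10, E = -2k = 24
F = h^2+k^2-r^2 = 25+144-81 = 88

x^2 + y^2 + 10x + 24y + 88 = 0


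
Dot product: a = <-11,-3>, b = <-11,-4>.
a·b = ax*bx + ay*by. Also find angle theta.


a·b = -11*(-11) - 3*(-4) = 121 + 12 = 133
|a| = sqrt(121+9) = 11.4018
|b| = sqrt(121+16) = 11.7047
cos(theta) = 133/(sqrt(130)*sqrt(137)) = 133/sqrt(17810) = 0.996597
theta = arccos(133/sqrt(17810)) = 4.7280 degrees

a·b = 133, theta = 4.7280 deg


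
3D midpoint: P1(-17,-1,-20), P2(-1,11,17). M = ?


Mx = (-17- 1)/2 = -9.0000
My = (-1+11)/2 = 5.0000
Mz = (-20+17)/2 = -1.5000

M = (-9.0000, 5.0000, -1.5000)


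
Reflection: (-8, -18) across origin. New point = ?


Reflection rule for origin: (-x, -y)
(-8, -18) -> (8, 18)

(8, 18)


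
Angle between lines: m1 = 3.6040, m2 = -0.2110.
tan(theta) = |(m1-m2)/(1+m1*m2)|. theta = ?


m1-m2 = 3.815
1+m1*m2 = 0.239556
tan(theta) = |3.815/0.239556| = 15.925295
theta = arctan(|3.815/0.239556|) = 86.4069 degrees (acute angle)

86.4069 degrees


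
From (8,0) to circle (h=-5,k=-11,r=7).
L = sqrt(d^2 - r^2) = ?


d = sqrt((8+ 5)^2 + (0+ 11)^2) = sqrt(169+121) = 17.0294
L = sqrt(290.0000 - 49) = sqrt(241.0000) = 15.5242

15.5242


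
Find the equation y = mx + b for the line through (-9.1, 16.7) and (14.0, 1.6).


m = (-15.1)/(23.1) = -0.6537
b = y1 - m*x1 = 16.7 - (-15.1*(-9.1))/(23.1) = 16.7 - 5.9485 = 10.7515

y = -0.6537x + 10.7515


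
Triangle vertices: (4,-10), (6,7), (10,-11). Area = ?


4*(7+ 11) = 72
6*(-11+ 10) = -6
10*(-10-7) = -170
sum = -104
Area = |-104|/2 = 52.0000

52.0000 sq units


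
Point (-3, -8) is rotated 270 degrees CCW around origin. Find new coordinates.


cos(270) = 0, sin(270) = -1
x' = -3*0 + 8*(-1) = -8
y' = -3*(-1) - 8*0 = 3

(-8, 3)


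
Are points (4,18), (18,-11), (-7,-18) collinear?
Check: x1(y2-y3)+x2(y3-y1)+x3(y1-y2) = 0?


4*(-11+ 18) + 18*(-18-18) - 7*(18+ 11)
= 28 - 648 - 203 = -823

No, not collinear (determinant = -823)


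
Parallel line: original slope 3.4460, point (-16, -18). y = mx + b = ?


Parallel lines have equal slopes.
m2 = 3.4460
b2 = -18 - 3.4460*(-16) = 37.1360

y = 3.4460x + 37.1360


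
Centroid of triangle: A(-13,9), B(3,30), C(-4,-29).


Gx = (-13+3- 4)/3 = -14/3 = -4.6667
Gy = (9+30- 29)/3 = 10/3 = 3.3333

G = (-4.6667, 3.3333)


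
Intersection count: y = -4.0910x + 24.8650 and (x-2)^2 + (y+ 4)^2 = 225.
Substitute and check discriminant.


Substitute y = -4.0910x + 24.8650: (x-2)^2 + (-4.0910x+24.8650+ 4)^2 = 225
Expand to Ax^2 + Bx + C = 0, where b-k = 28.865
A = 1+m^2 = 17.736281
B = 2(m(b-k) - h) = 2(-4.0910*28.865 - 2) = -240.17343
C = h^2 + (b-k)^2 - r^2 = 4 + 833.188225 - 225 = 612.188225
disc = B^2-4AC = 57683.2765 - 43431.7695 = 14251.5070
disc > 0

2 intersection points


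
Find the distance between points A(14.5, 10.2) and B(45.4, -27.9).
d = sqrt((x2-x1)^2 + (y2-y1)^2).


dx = 45.4 - 14.5 = 30.9
dy = -27.9 - 10.2 = -38.1
d = sqrt(954.81 + 1451.61) = sqrt(2406.42) = 49.0553

49.0553


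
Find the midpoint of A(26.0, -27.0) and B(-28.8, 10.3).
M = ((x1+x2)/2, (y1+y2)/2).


Mx = (26.0 - 28.8)/2 = -2.8/2 = -1.4000
My = (-27.0 + 10.3)/2 = -16.7/2 = -8.3500

(-1.4000, -8.3500)


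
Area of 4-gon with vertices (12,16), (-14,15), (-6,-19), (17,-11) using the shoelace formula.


sum(xi*y_{i+1}) = 12*15 - 14*(-19) - 6*(-11) + 17*16 = 784
sum(yi*x_{i+1}) = 16*(-14) + 15*(-6) - 19*17 - 11*12 = -769
Area = |784 + 769|/2 = 1553/2 = 776.5000

776.5000 sq units


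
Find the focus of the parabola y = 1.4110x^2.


a = 1.4110
4a = 5.6440
focus = (0, 1/5.6440) = (0, 0.1772)

Focus = (0, 0.1772)


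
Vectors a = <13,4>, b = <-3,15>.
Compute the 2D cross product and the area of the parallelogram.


cross = 13*15 - 4*(-3) = 195 + 12 = 207
Parallelogram area = |207| = 207

cross = 207, parallelogram area = 207


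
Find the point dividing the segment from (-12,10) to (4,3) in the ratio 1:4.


Px = (1*4 + 4*(-12))/5 = -44/5 = -8.8000
Py = (1*3 + 4*10)/5 = 43/5 = 8.6000

P = (-8.8000, 8.6000)


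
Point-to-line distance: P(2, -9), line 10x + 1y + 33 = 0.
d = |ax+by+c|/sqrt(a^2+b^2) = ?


|10*2 + 1*(-9) + 33| = |44| = 44
sqrt(100 + 1) = sqrt(101) = 10.0499
d = 44/sqrt(101) = 4.3782

4.3782


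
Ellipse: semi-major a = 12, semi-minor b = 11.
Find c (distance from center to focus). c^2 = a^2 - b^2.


c^2 = 12^2 - 11^2 = 144 - 121 = 23
c = sqrt(23) = 4.7958

c = 4.7958


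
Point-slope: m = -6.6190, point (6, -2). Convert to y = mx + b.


y + 2 = -6.6190(x - 6)
y = -6.6190x - 2 + 6.6190*6
y = -6.6190x + 37.7140

y = -6.6190x + 37.7140


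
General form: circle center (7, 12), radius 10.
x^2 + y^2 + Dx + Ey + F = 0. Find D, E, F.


(x-7)^2 + (y-12)^2 = 10^2
D = -2h = -14, E = -2k = -24
F = h^2+k^2-r^2 = 49+144-100 = 93

D = -14, E = -24, F = 93


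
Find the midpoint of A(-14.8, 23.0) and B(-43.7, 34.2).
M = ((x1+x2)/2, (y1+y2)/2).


Mx = (-14.8 - 43.7)/2 = -58.5/2 = -29.2500
My = (23.0 + 34.2)/2 = 57.2/2 = 28.6000

(-29.2500, 28.6000)


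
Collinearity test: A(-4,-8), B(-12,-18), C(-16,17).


-4*(-18-17) - 12*(17+ 8) - 16*(-8+ 18)
= 140 - 300 - 160 = -320

No, not collinear (determinant = -320)


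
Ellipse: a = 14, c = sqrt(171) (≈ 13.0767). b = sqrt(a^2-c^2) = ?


b^2 = 14^2 - (sqrt(171))^2 = 196 - 171 = 25
b = sqrt(25) = 5

b = 5


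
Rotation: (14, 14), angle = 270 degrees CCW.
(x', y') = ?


cos(270) = 0, sin(270) = -1
x' = 14*0 - 14*(-1) = 14
y' = 14*(-1) + 14*0 = -14

(14, -14)


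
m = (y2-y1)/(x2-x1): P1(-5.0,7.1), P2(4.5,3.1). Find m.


dy = 3.1 - 7.1 = -4
dx = 4.5 + 5.0 = 9.5
m = -4/9.5 = -0.4211

m = -0.4211


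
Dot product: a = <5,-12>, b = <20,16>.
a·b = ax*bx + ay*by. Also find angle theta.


a·b = 5*20 - 12*16 = 100 - 192 = -92
|a| = sqrt(25+144) = 13.0000
|b| = sqrt(400+256) = 25.6125
cos(theta) = -92/(sqrt(169)*sqrt(656)) = -92/sqrt(110864) = -0.276307
theta = arccos(-92/sqrt(110864)) = 106.0399 degrees

a·b = -92, theta = 106.0399 deg


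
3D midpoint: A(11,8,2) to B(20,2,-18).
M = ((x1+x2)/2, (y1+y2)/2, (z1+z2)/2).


Mx = (11+20)/2 = 15.5000
My = (8+2)/2 = 5.0000
Mz = (2- 18)/2 = -8.0000

M = (15.5000, 5.0000, -8.0000)


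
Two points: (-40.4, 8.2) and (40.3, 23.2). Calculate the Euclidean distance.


dx = 40.3 + 40.4 = 80.7
dy = 23.2 - 8.2 = 15.0
d = sqrt(6512.49 + 225.0) = sqrt(6737.49) = 82.0822

82.0822


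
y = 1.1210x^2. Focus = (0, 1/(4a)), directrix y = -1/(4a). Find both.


a = 1.1210
1/(4a) = 0.2230
Focus = (0, 0.2230)
Directrix: y = -0.2230

Focus = (0, 0.2230), Directrix: y = -0.2230


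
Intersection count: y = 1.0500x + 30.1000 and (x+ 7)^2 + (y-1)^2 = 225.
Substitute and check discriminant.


Substitute y = 1.0500x + 30.1000: (x+ 7)^2 + (1.0500x+30.1000-1)^2 = 225
Expand to Ax^2 + Bx + C = 0, where b-k = 29.1
A = 1+m^2 = 2.1025
B = 2(m(b-k) - h) = 2(1.0500*29.1 + 7) = 75.11
C = h^2 + (b-k)^2 - r^2 = 49 + 846.81 - 225 = 670.81
disc = B^2-4AC = 5641.5121 - 5641.5121 = 0
disc = 0

1 intersection point (tangent)


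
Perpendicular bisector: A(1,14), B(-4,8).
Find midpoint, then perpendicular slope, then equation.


Midpoint = (-1.5, 11)
Slope of AB = dy/dx = -6/(-5) = 1.2000
Perp slope = -dx/dy = -5/6 = -0.8333
b = My - (perp slope)*Mx = 11 + (-5*(-1.5))/(-6) = 11 - 1.2500 = 9.7500

y = -0.8333x + 9.7500


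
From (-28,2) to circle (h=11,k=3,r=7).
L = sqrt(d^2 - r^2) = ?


d = sqrt((-28-11)^2 + (2-3)^2) = sqrt(1521+1) = 39.0128
L = sqrt(1522.0000 - 49) = sqrt(1473.0000) = 38.3797

38.3797


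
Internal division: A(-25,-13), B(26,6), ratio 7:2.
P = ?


Px = (7*26 + 2*(-25))/9 = 132/9 = 14.6667
Py = (7*6 + 2*(-13))/9 = 16/9 = 1.7778

P = (14.6667, 1.7778)


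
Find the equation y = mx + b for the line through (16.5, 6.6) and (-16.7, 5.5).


m = (-1.1)/(-33.2) = 0.0331
b = y1 - m*x1 = 6.6 - (-1.1*16.5)/(-33.2) = 6.6 - 0.5467 = 6.0533

y = 0.0331x + 6.0533


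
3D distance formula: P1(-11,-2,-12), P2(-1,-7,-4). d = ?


dx=10, dy=-5, dz=8
d = sqrt(100+25+64) = sqrt(189) = 13.7477

13.7477


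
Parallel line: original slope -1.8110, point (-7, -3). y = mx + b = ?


Parallel lines have equal slopes.
m2 = -1.8110
b2 = -3 + 1.8110*(-7) = -15.6770

y = -1.8110x - 15.6770


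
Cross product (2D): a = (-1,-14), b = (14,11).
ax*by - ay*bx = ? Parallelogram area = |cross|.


cross = -1*11 + 14*14 = -11 + 196 = 185
Parallelogram area = |185| = 185

cross = 185, parallelogram area = 185


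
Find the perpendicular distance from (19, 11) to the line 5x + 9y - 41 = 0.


|5*19 + 9*11 - 41| = |153| = 153
sqrt(25 + 81) = sqrt(106) = 10.2956
d = 153/sqrt(106) = 14.8607

14.8607


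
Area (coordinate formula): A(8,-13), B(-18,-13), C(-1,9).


8*(-13-9) = -176
-18*(9+ 13) = -396
-1*(-13+ 13) = 0
sum = -572
Area = |-572|/2 = 286.0000

286.0000 sq units


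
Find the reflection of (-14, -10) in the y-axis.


Reflection rule for y-axis: (-x, y)
(-14, -10) -> (14, -10)

(14, -10)


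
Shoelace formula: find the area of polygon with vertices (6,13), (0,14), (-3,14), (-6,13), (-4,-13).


sum(xi*y_{i+1}) = 6*14 + 0*14 - 3*13 - 6*(-13) - 4*13 = 71
sum(yi*x_{i+1}) = 13*0 + 14*(-3) + 14*(-6) + 13*(-4) - 13*6 = -256
Area = |71 + 256|/2 = 327/2 = 163.5000

163.5000 sq units


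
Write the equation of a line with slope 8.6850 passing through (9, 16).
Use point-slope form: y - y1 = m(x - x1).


y - 16 = 8.6850(x - 9)
y = 8.6850x + 16 - 8.6850*9
y = 8.6850x - 62.1650

y = 8.6850x - 62.1650


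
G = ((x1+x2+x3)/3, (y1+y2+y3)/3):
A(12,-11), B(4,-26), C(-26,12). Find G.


Gx = (12+4- 26)/3 = -10/3 = -3.3333
Gy = (-11- 26+12)/3 = -25/3 = -8.3333

G = (-3.3333, -8.3333)


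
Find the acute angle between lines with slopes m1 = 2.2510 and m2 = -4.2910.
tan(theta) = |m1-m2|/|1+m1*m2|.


m1-m2 = 6.542
1+m1*m2 = -8.659041
tan(theta) = |6.542/(-8.659041)| = 0.755511
theta = arctan(|6.542/(-8.659041)|) = 37.0714 degrees (acute angle)

37.0714 degrees


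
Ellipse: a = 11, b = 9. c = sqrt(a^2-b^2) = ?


c^2 = 11^2 - 9^2 = 121 - 81 = 40
c = sqrt(40) = 6.3246

c = 6.3246


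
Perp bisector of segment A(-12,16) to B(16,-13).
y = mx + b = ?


Midpoint = (2, 1.5)
Slope of AB = dy/dx = -29/28 = -1.0357
Perp slope = -dx/dy = 28/29 = 0.9655
b = My - (perp slope)*Mx = 1.5 + (28*2)/(-29) = 1.5 - 1.9310 = -0.4310

y = 0.9655x - 0.4310


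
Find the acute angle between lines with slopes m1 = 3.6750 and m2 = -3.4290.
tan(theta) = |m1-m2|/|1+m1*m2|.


m1-m2 = 7.104
1+m1*m2 = -11.601575
tan(theta) = |7.104/(-11.601575)| = 0.612331
theta = arctan(|7.104/(-11.601575)|) = 31.4804 degrees (acute angle)

31.4804 degrees


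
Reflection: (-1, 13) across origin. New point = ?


Reflection rule for origin: (-x, -y)
(-1, 13) -> (1, -13)

(1, -13)


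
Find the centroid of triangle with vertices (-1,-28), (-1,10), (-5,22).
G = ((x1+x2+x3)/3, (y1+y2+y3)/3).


Gx = (-1- 1- 5)/3 = -7/3 = -2.3333
Gy = (-28+10+22)/3 = 4/3 = 1.3333

G = (-2.3333, 1.3333)


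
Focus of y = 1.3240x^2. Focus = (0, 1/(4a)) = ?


a = 1.3240
4a = 5.2960
focus = (0, 1/5.2960) = (0, 0.1888)

Focus = (0, 0.1888)


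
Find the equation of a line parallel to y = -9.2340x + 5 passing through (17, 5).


Parallel lines have equal slopes.
m2 = -9.2340
b2 = 5 + 9.2340*17 = 161.9780

y = -9.2340x + 161.9780


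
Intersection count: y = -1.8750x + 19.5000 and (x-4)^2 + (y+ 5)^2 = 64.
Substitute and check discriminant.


Substitute y = -1.8750x + 19.5000: (x-4)^2 + (-1.8750x+19.5000+ 5)^2 = 64
Expand to Ax^2 + Bx + C = 0, where b-k = 24.5
A = 1+m^2 = 4.515625
B = 2(m(b-k) - h) = 2(-1.8750*24.5 - 4) = -99.875
C = h^2 + (b-k)^2 - r^2 = 16 + 600.25 - 64 = 552.25
disc = B^2-4AC = 9975.0156 - 9975.0156 = 0
disc = 0

1 intersection point (tangent)


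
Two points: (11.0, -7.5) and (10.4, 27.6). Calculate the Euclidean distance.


dx = 10.4 - 11.0 = -0.6
dy = 27.6 + 7.5 = 35.1
d = sqrt(0.36 + 1232.01) = sqrt(1232.37) = 35.1051

35.1051


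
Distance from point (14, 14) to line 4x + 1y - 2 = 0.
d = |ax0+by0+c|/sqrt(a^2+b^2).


|4*14 + 1*14 - 2| = |68| = 68
sqrt(16 + 1) = sqrt(17) = 4.1231
d = 68/sqrt(17) = 16.4924

16.4924


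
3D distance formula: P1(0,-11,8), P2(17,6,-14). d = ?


dx=17, dy=17, dz=-22
d = sqrt(289+289+484) = sqrt(1062) = 32.5883

32.5883


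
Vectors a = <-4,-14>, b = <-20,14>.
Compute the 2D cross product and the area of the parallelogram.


cross = -4*14 + 14*(-20) = -56 - 280 = -336
Parallelogram area = |-336| = 336

cross = -336, parallelogram area = 336


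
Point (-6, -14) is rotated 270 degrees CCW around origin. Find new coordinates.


cos(270) = 0, sin(270) = -1
x' = -6*0 + 14*(-1) = -14
y' = -6*(-1) - 14*0 = 6

(-14, 6)


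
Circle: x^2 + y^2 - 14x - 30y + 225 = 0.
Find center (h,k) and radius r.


h = -D/2 = 14/2 = 7
k = -E/2 = 30/2 = 15
r^2 = h^2 + k^2 - F = 49 + 225 - 225 = 49
r = 7

Center (7, 15), radius = 7


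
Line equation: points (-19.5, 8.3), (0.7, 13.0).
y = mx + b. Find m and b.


m = (4.7)/(20.2) = 0.2327
b = y1 - m*x1 = 8.3 - (4.7*(-19.5))/(20.2) = 8.3 + 4.5371 = 12.8371

y = 0.2327x + 12.8371


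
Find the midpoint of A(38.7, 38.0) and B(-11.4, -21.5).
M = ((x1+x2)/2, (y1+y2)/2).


Mx = (38.7 - 11.4)/2 = 27.3/2 = 13.6500
My = (38.0 - 21.5)/2 = 16.5/2 = 8.2500

(13.6500, 8.2500)


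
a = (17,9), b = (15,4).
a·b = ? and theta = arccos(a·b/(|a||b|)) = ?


a·b = 17*15 + 9*4 = 255 + 36 = 291
|a| = sqrt(289+81) = 19.2354
|b| = sqrt(225+16) = 15.5242
cos(theta) = 291/(sqrt(370)*sqrt(241)) = 291/sqrt(89170) = 0.974504
theta = arccos(291/sqrt(89170)) = 12.9659 degrees

a·b = 291, theta = 12.9659 deg


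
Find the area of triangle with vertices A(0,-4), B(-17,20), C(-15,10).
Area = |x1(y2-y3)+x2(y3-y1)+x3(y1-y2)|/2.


0*(20-10) = 0
-17*(10+ 4) = -238
-15*(-4-20) = 360
sum = 122
Area = |122|/2 = 61.0000

61.0000 sq units


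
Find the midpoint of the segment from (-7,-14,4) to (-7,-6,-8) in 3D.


Mx = (-7- 7)/2 = -7.0000
My = (-14- 6)/2 = -10.0000
Mz = (4- 8)/2 = -2.0000

M = (-7.0000, -10.0000, -2.0000)


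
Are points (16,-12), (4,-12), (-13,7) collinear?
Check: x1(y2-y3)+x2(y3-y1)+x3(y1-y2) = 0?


16*(-12-7) + 4*(7+ 12) - 13*(-12+ 12)
= -304 + 76 + 0 = -228

No, not collinear (determinant = -228)


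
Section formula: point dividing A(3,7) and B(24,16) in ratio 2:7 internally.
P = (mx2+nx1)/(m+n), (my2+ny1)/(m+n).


Px = (2*24 + 7*3)/9 = 69/9 = 7.6667
Py = (2*16 + 7*7)/9 = 81/9 = 9.0000

P = (7.6667, 9.0000)


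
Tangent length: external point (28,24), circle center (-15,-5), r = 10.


d = sqrt((28+ 15)^2 + (24+ 5)^2) = sqrt(1849+841) = 51.8652
L = sqrt(2690.0000 - 100) = sqrt(2590.0000) = 50.8920

50.8920


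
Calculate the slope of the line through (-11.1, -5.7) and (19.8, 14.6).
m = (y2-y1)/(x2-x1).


dy = 14.6 + 5.7 = 20.3
dx = 19.8 + 11.1 = 30.9
m = 20.3/30.9 = 0.6570

m = 0.6570


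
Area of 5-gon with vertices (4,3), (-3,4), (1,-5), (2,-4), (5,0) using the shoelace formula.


sum(xi*y_{i+1}) = 4*4 - 3*(-5) + 1*(-4) + 2*0 + 5*3 = 42
sum(yi*x_{i+1}) = 3*(-3) + 4*1 - 5*2 - 4*5 + 0*4 = -35
Area = |42 + 35|/2 = 77/2 = 38.5000

38.5000 sq units
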